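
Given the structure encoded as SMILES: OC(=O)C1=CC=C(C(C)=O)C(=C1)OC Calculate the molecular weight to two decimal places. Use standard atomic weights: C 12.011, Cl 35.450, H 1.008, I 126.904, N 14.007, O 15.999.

First, the molecular formula is C10H10O4 (counting implicit H from valence).
  C: 10 × 12.011 = 120.110
  H: 10 × 1.008 = 10.080
  O: 4 × 15.999 = 63.996
Sum: 10×12.011 + 10×1.008 + 4×15.999 = 194.186 → 194.19 g/mol.

194.19 g/mol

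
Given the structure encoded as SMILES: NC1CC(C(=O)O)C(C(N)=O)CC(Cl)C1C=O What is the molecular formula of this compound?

C10H15ClN2O4

Walk through each heavy atom and fill implicit hydrogens from standard valence (C 4, N 3, O 2, S 2, halogen 1):
  atom 1: N, bond orders sum to 1 (valence 3) → 2 H
  atom 2: C, bond orders sum to 3 (valence 4) → 1 H
  atom 3: C, bond orders sum to 2 (valence 4) → 2 H
  atom 4: C, bond orders sum to 3 (valence 4) → 1 H
  atom 5: C, bond orders sum to 4 (valence 4) → 0 H
  atom 6: O, bond orders sum to 2 (valence 2) → 0 H
  atom 7: O, bond orders sum to 1 (valence 2) → 1 H
  atom 8: C, bond orders sum to 3 (valence 4) → 1 H
  atom 9: C, bond orders sum to 4 (valence 4) → 0 H
  atom 10: N, bond orders sum to 1 (valence 3) → 2 H
  atom 11: O, bond orders sum to 2 (valence 2) → 0 H
  atom 12: C, bond orders sum to 2 (valence 4) → 2 H
  atom 13: C, bond orders sum to 3 (valence 4) → 1 H
  atom 14: Cl (halogen, monovalent) → 0 H
  atom 15: C, bond orders sum to 3 (valence 4) → 1 H
  atom 16: C, bond orders sum to 3 (valence 4) → 1 H
  atom 17: O, bond orders sum to 2 (valence 2) → 0 H
Totals → C:10, H:15, Cl:1, N:2, O:4.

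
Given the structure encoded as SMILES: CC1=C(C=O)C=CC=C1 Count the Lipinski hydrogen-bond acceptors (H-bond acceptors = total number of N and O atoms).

N atoms: 0; O atoms: 1.
Lipinski HBA = 0 + 1 = 1.

1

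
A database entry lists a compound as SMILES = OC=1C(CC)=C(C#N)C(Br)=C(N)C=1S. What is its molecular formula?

Walk through each heavy atom and fill implicit hydrogens from standard valence (C 4, N 3, O 2, S 2, halogen 1):
  atom 1: O, bond orders sum to 1 (valence 2) → 1 H
  atom 2: C, bond orders sum to 4 (valence 4) → 0 H
  atom 3: C, bond orders sum to 4 (valence 4) → 0 H
  atom 4: C, bond orders sum to 2 (valence 4) → 2 H
  atom 5: C, bond orders sum to 1 (valence 4) → 3 H
  atom 6: C, bond orders sum to 4 (valence 4) → 0 H
  atom 7: C, bond orders sum to 4 (valence 4) → 0 H
  atom 8: N, bond orders sum to 3 (valence 3) → 0 H
  atom 9: C, bond orders sum to 4 (valence 4) → 0 H
  atom 10: Br (halogen, monovalent) → 0 H
  atom 11: C, bond orders sum to 4 (valence 4) → 0 H
  atom 12: N, bond orders sum to 1 (valence 3) → 2 H
  atom 13: C, bond orders sum to 4 (valence 4) → 0 H
  atom 14: S, bond orders sum to 1 (valence 2) → 1 H
Totals → C:9, H:9, Br:1, N:2, O:1, S:1.
In Hill order: C9H9BrN2OS.

C9H9BrN2OS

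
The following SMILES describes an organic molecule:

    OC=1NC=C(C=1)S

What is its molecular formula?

C4H5NOS

Walk through each heavy atom and fill implicit hydrogens from standard valence (C 4, N 3, O 2, S 2, halogen 1):
  atom 1: O, bond orders sum to 1 (valence 2) → 1 H
  atom 2: C, bond orders sum to 4 (valence 4) → 0 H
  atom 3: N, bond orders sum to 2 (valence 3) → 1 H
  atom 4: C, bond orders sum to 3 (valence 4) → 1 H
  atom 5: C, bond orders sum to 4 (valence 4) → 0 H
  atom 6: C, bond orders sum to 3 (valence 4) → 1 H
  atom 7: S, bond orders sum to 1 (valence 2) → 1 H
Totals → C:4, H:5, N:1, O:1, S:1.
In Hill order: C4H5NOS.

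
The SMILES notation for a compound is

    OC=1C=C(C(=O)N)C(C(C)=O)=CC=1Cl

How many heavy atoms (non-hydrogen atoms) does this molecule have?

Every atom symbol written in the SMILES (organic subset) is one heavy atom; implicit H are not written.
Heavy atoms by element → C:9, Cl:1, N:1, O:3.
Total: 14.

14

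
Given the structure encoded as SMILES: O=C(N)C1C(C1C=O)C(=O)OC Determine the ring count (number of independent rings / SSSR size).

1

In SMILES, each pair of matching ring-closure digits denotes one ring-closing bond; the number of such bonds equals the number of independent rings.
Ring-closure bonds here: 1.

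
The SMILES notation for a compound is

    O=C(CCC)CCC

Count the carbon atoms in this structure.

Count every carbon token in the SMILES (each C, including those in ring-closure positions and inside branches).
Carbon count: 7.

7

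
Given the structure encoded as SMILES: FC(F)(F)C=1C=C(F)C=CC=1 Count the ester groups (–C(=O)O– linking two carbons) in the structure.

Scan the SMILES for the ester motif — none present.

0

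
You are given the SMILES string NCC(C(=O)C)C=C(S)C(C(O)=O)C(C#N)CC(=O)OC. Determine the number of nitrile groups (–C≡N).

The nitrile motif appears at heavy-atom position 15 in the SMILES.
Other groups present: 1 alkene, 1 carboxylic acid, 1 ester, 1 ketone, 1 primary amine, 1 thiol.
Nitrile count: 1.

1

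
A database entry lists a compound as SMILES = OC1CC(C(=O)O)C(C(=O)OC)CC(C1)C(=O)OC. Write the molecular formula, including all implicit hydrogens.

Walk through each heavy atom and fill implicit hydrogens from standard valence (C 4, N 3, O 2, S 2, halogen 1):
  atom 1: O, bond orders sum to 1 (valence 2) → 1 H
  atom 2: C, bond orders sum to 3 (valence 4) → 1 H
  atom 3: C, bond orders sum to 2 (valence 4) → 2 H
  atom 4: C, bond orders sum to 3 (valence 4) → 1 H
  atom 5: C, bond orders sum to 4 (valence 4) → 0 H
  atom 6: O, bond orders sum to 2 (valence 2) → 0 H
  atom 7: O, bond orders sum to 1 (valence 2) → 1 H
  atom 8: C, bond orders sum to 3 (valence 4) → 1 H
  atom 9: C, bond orders sum to 4 (valence 4) → 0 H
  atom 10: O, bond orders sum to 2 (valence 2) → 0 H
  atom 11: O, bond orders sum to 2 (valence 2) → 0 H
  atom 12: C, bond orders sum to 1 (valence 4) → 3 H
  atom 13: C, bond orders sum to 2 (valence 4) → 2 H
  atom 14: C, bond orders sum to 3 (valence 4) → 1 H
  atom 15: C, bond orders sum to 2 (valence 4) → 2 H
  atom 16: C, bond orders sum to 4 (valence 4) → 0 H
  atom 17: O, bond orders sum to 2 (valence 2) → 0 H
  atom 18: O, bond orders sum to 2 (valence 2) → 0 H
  atom 19: C, bond orders sum to 1 (valence 4) → 3 H
Totals → C:12, H:18, O:7.

C12H18O7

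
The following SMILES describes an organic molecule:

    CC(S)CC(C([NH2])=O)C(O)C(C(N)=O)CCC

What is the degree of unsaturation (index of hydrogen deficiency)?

2

Molecular formula: C11H22N2O3S.
DoU = (2C + 2 + N − H − X) / 2, where X is the halogen count and O/S are ignored.
    = (2·11 + 2 + 2 − 22 − 0) / 2 = 4 / 2 = 2.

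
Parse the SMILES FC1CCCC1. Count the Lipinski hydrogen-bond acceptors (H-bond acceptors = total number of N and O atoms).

0

N atoms: 0; O atoms: 0.
Lipinski HBA = 0 + 0 = 0.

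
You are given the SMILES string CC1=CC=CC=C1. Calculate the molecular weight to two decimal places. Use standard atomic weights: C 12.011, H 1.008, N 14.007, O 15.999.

92.14 g/mol

First, the molecular formula is C7H8 (counting implicit H from valence).
  C: 7 × 12.011 = 84.077
  H: 8 × 1.008 = 8.064
Sum: 7×12.011 + 8×1.008 = 92.141 → 92.14 g/mol.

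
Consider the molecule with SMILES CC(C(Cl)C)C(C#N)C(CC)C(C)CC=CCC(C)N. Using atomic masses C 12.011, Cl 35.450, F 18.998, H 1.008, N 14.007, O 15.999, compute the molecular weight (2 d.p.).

298.90 g/mol

First, the molecular formula is C17H31ClN2 (counting implicit H from valence).
  C: 17 × 12.011 = 204.187
  Cl: 1 × 35.450 = 35.450
  H: 31 × 1.008 = 31.248
  N: 2 × 14.007 = 28.014
Sum: 17×12.011 + 1×35.450 + 31×1.008 + 2×14.007 = 298.899 → 298.90 g/mol.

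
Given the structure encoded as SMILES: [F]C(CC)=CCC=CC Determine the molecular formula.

C8H13F

Walk through each heavy atom and fill implicit hydrogens from standard valence (C 4, N 3, O 2, S 2, halogen 1):
  atom 1: F with explicit H count 0
  atom 2: C, bond orders sum to 4 (valence 4) → 0 H
  atom 3: C, bond orders sum to 2 (valence 4) → 2 H
  atom 4: C, bond orders sum to 1 (valence 4) → 3 H
  atom 5: C, bond orders sum to 3 (valence 4) → 1 H
  atom 6: C, bond orders sum to 2 (valence 4) → 2 H
  atom 7: C, bond orders sum to 3 (valence 4) → 1 H
  atom 8: C, bond orders sum to 3 (valence 4) → 1 H
  atom 9: C, bond orders sum to 1 (valence 4) → 3 H
Totals → C:8, H:13, F:1.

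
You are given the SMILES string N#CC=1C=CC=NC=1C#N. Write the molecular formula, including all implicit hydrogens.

C7H3N3

Walk through each heavy atom and fill implicit hydrogens from standard valence (C 4, N 3, O 2, S 2, halogen 1):
  atom 1: N, bond orders sum to 3 (valence 3) → 0 H
  atom 2: C, bond orders sum to 4 (valence 4) → 0 H
  atom 3: C, bond orders sum to 4 (valence 4) → 0 H
  atom 4: C, bond orders sum to 3 (valence 4) → 1 H
  atom 5: C, bond orders sum to 3 (valence 4) → 1 H
  atom 6: C, bond orders sum to 3 (valence 4) → 1 H
  atom 7: N, bond orders sum to 3 (valence 3) → 0 H
  atom 8: C, bond orders sum to 4 (valence 4) → 0 H
  atom 9: C, bond orders sum to 4 (valence 4) → 0 H
  atom 10: N, bond orders sum to 3 (valence 3) → 0 H
Totals → C:7, H:3, N:3.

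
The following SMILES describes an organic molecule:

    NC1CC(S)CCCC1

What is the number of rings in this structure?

1

In SMILES, each pair of matching ring-closure digits denotes one ring-closing bond; the number of such bonds equals the number of independent rings.
Ring-closure bonds here: 1.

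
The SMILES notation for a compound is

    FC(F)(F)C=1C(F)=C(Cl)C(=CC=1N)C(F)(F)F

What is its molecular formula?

Walk through each heavy atom and fill implicit hydrogens from standard valence (C 4, N 3, O 2, S 2, halogen 1):
  atom 1: F (halogen, monovalent) → 0 H
  atom 2: C, bond orders sum to 4 (valence 4) → 0 H
  atom 3: F (halogen, monovalent) → 0 H
  atom 4: F (halogen, monovalent) → 0 H
  atom 5: C, bond orders sum to 4 (valence 4) → 0 H
  atom 6: C, bond orders sum to 4 (valence 4) → 0 H
  atom 7: F (halogen, monovalent) → 0 H
  atom 8: C, bond orders sum to 4 (valence 4) → 0 H
  atom 9: Cl (halogen, monovalent) → 0 H
  atom 10: C, bond orders sum to 4 (valence 4) → 0 H
  atom 11: C, bond orders sum to 3 (valence 4) → 1 H
  atom 12: C, bond orders sum to 4 (valence 4) → 0 H
  atom 13: N, bond orders sum to 1 (valence 3) → 2 H
  atom 14: C, bond orders sum to 4 (valence 4) → 0 H
  atom 15: F (halogen, monovalent) → 0 H
  atom 16: F (halogen, monovalent) → 0 H
  atom 17: F (halogen, monovalent) → 0 H
Totals → C:8, H:3, Cl:1, F:7, N:1.

C8H3ClF7N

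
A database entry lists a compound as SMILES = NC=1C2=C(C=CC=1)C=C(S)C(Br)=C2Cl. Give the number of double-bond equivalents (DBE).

7

Degree of unsaturation = (number of rings) + (number of π bonds).
Ring closures in the SMILES: 2.
π bonds: 5 double bonds (each 1 DoU) → 5 DoU from unsaturation.
Total DoU = 2 + 5 = 7.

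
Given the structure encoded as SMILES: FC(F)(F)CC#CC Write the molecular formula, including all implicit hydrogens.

C5H5F3

Walk through each heavy atom and fill implicit hydrogens from standard valence (C 4, N 3, O 2, S 2, halogen 1):
  atom 1: F (halogen, monovalent) → 0 H
  atom 2: C, bond orders sum to 4 (valence 4) → 0 H
  atom 3: F (halogen, monovalent) → 0 H
  atom 4: F (halogen, monovalent) → 0 H
  atom 5: C, bond orders sum to 2 (valence 4) → 2 H
  atom 6: C, bond orders sum to 4 (valence 4) → 0 H
  atom 7: C, bond orders sum to 4 (valence 4) → 0 H
  atom 8: C, bond orders sum to 1 (valence 4) → 3 H
Totals → C:5, H:5, F:3.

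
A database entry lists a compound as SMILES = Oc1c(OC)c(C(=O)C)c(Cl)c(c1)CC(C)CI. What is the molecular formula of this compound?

Walk through each heavy atom and fill implicit hydrogens from standard valence (C 4, N 3, O 2, S 2, halogen 1); for lowercase aromatic atoms, an aromatic c carries 1 H when it has two neighbours and 0 H with three, and aromatic n carries 0 H:
  atom 1: O, bond orders sum to 1 (valence 2) → 1 H
  atom 2: aromatic c, 3 neighbours → 0 H
  atom 3: aromatic c, 3 neighbours → 0 H
  atom 4: O, bond orders sum to 2 (valence 2) → 0 H
  atom 5: C, bond orders sum to 1 (valence 4) → 3 H
  atom 6: aromatic c, 3 neighbours → 0 H
  atom 7: C, bond orders sum to 4 (valence 4) → 0 H
  atom 8: O, bond orders sum to 2 (valence 2) → 0 H
  atom 9: C, bond orders sum to 1 (valence 4) → 3 H
  atom 10: aromatic c, 3 neighbours → 0 H
  atom 11: Cl (halogen, monovalent) → 0 H
  atom 12: aromatic c, 3 neighbours → 0 H
  atom 13: aromatic c, 2 neighbours → 1 H
  atom 14: C, bond orders sum to 2 (valence 4) → 2 H
  atom 15: C, bond orders sum to 3 (valence 4) → 1 H
  atom 16: C, bond orders sum to 1 (valence 4) → 3 H
  atom 17: C, bond orders sum to 2 (valence 4) → 2 H
  atom 18: I (halogen, monovalent) → 0 H
Totals → C:13, H:16, Cl:1, I:1, O:3.

C13H16ClIO3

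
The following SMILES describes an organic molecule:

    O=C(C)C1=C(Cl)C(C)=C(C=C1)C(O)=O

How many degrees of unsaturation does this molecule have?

6

Molecular formula: C10H9ClO3.
DoU = (2C + 2 + N − H − X) / 2, where X is the halogen count and O/S are ignored.
    = (2·10 + 2 + 0 − 9 − 1) / 2 = 12 / 2 = 6.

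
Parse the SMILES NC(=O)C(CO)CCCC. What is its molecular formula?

Walk through each heavy atom and fill implicit hydrogens from standard valence (C 4, N 3, O 2, S 2, halogen 1):
  atom 1: N, bond orders sum to 1 (valence 3) → 2 H
  atom 2: C, bond orders sum to 4 (valence 4) → 0 H
  atom 3: O, bond orders sum to 2 (valence 2) → 0 H
  atom 4: C, bond orders sum to 3 (valence 4) → 1 H
  atom 5: C, bond orders sum to 2 (valence 4) → 2 H
  atom 6: O, bond orders sum to 1 (valence 2) → 1 H
  atom 7: C, bond orders sum to 2 (valence 4) → 2 H
  atom 8: C, bond orders sum to 2 (valence 4) → 2 H
  atom 9: C, bond orders sum to 2 (valence 4) → 2 H
  atom 10: C, bond orders sum to 1 (valence 4) → 3 H
Totals → C:7, H:15, N:1, O:2.

C7H15NO2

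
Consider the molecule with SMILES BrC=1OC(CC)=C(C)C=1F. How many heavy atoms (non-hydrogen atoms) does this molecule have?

Every atom symbol written in the SMILES (organic subset) is one heavy atom; implicit H are not written.
Heavy atoms by element → Br:1, C:7, F:1, O:1.
Total: 10.

10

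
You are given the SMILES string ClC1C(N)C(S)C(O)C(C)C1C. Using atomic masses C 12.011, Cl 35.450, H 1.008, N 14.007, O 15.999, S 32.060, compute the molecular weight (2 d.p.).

209.73 g/mol

First, the molecular formula is C8H16ClNOS (counting implicit H from valence).
  C: 8 × 12.011 = 96.088
  Cl: 1 × 35.450 = 35.450
  H: 16 × 1.008 = 16.128
  N: 1 × 14.007 = 14.007
  O: 1 × 15.999 = 15.999
  S: 1 × 32.060 = 32.060
Sum: 8×12.011 + 1×35.450 + 16×1.008 + 1×14.007 + 1×15.999 + 1×32.060 = 209.732 → 209.73 g/mol.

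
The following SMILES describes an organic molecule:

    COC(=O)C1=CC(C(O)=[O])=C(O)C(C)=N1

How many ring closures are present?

In SMILES, each pair of matching ring-closure digits denotes one ring-closing bond; the number of such bonds equals the number of independent rings.
Ring-closure bonds here: 1.

1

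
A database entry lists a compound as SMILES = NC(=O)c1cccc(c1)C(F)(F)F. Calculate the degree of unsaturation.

5

Molecular formula: C8H6F3NO.
DoU = (2C + 2 + N − H − X) / 2, where X is the halogen count and O/S are ignored.
    = (2·8 + 2 + 1 − 6 − 3) / 2 = 10 / 2 = 5.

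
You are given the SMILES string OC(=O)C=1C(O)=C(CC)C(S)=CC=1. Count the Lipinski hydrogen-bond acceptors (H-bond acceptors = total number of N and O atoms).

N atoms: 0; O atoms: 3.
Lipinski HBA = 0 + 3 = 3.

3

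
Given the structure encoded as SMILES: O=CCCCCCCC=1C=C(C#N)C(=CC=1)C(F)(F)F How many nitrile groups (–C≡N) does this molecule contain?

The nitrile motif appears at heavy-atom position 12 in the SMILES.
Other groups present: 1 aldehyde.
Nitrile count: 1.

1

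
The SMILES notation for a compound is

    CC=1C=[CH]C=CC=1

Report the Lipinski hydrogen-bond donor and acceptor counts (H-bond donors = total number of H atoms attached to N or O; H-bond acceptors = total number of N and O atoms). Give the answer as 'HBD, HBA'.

0, 0

Donors: find every N or O and count the H atoms it carries.
  (no N or O atoms present)
Lipinski HBD = 0.
Acceptors: N atoms = 0, O atoms = 0 → HBA = 0.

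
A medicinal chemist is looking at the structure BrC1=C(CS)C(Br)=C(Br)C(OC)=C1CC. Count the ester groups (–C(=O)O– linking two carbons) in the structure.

0

Scan the SMILES for the ester motif — none present.
Groups that are present: 1 ether, 1 thiol.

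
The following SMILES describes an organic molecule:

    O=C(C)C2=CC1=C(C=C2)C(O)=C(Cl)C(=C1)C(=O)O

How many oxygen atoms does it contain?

4

Scan the SMILES for O atoms (remember two-letter symbols like Cl and Br are single atoms).
Oxygen count: 4.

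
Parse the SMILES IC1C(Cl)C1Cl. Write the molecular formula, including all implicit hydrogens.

C3H3Cl2I

Walk through each heavy atom and fill implicit hydrogens from standard valence (C 4, N 3, O 2, S 2, halogen 1):
  atom 1: I (halogen, monovalent) → 0 H
  atom 2: C, bond orders sum to 3 (valence 4) → 1 H
  atom 3: C, bond orders sum to 3 (valence 4) → 1 H
  atom 4: Cl (halogen, monovalent) → 0 H
  atom 5: C, bond orders sum to 3 (valence 4) → 1 H
  atom 6: Cl (halogen, monovalent) → 0 H
Totals → C:3, H:3, Cl:2, I:1.
In Hill order: C3H3Cl2I.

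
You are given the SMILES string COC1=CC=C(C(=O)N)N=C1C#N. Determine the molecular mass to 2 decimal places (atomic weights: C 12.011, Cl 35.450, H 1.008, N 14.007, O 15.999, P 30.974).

First, the molecular formula is C8H7N3O2 (counting implicit H from valence).
  C: 8 × 12.011 = 96.088
  H: 7 × 1.008 = 7.056
  N: 3 × 14.007 = 42.021
  O: 2 × 15.999 = 31.998
Sum: 8×12.011 + 7×1.008 + 3×14.007 + 2×15.999 = 177.163 → 177.16 g/mol.

177.16 g/mol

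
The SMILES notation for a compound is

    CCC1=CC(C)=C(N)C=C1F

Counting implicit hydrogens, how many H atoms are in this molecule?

Walk through each heavy atom and fill implicit hydrogens from standard valence (C 4, N 3, O 2, S 2, halogen 1):
  atom 1: C, bond orders sum to 1 (valence 4) → 3 H
  atom 2: C, bond orders sum to 2 (valence 4) → 2 H
  atom 3: C, bond orders sum to 4 (valence 4) → 0 H
  atom 4: C, bond orders sum to 3 (valence 4) → 1 H
  atom 5: C, bond orders sum to 4 (valence 4) → 0 H
  atom 6: C, bond orders sum to 1 (valence 4) → 3 H
  atom 7: C, bond orders sum to 4 (valence 4) → 0 H
  atom 8: N, bond orders sum to 1 (valence 3) → 2 H
  atom 9: C, bond orders sum to 3 (valence 4) → 1 H
  atom 10: C, bond orders sum to 4 (valence 4) → 0 H
  atom 11: F (halogen, monovalent) → 0 H
Total hydrogens: 12.

12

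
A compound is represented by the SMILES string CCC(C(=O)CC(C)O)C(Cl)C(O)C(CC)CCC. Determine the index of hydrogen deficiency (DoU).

1

Molecular formula: C15H29ClO3.
DoU = (2C + 2 + N − H − X) / 2, where X is the halogen count and O/S are ignored.
    = (2·15 + 2 + 0 − 29 − 1) / 2 = 2 / 2 = 1.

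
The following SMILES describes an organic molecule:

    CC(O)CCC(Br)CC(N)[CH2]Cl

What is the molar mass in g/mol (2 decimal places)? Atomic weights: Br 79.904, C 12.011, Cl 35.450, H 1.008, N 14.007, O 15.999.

First, the molecular formula is C8H17BrClNO (counting implicit H from valence).
  Br: 1 × 79.904 = 79.904
  C: 8 × 12.011 = 96.088
  Cl: 1 × 35.450 = 35.450
  H: 17 × 1.008 = 17.136
  N: 1 × 14.007 = 14.007
  O: 1 × 15.999 = 15.999
Sum: 1×79.904 + 8×12.011 + 1×35.450 + 17×1.008 + 1×14.007 + 1×15.999 = 258.584 → 258.58 g/mol.

258.58 g/mol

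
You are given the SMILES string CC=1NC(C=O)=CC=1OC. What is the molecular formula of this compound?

Walk through each heavy atom and fill implicit hydrogens from standard valence (C 4, N 3, O 2, S 2, halogen 1):
  atom 1: C, bond orders sum to 1 (valence 4) → 3 H
  atom 2: C, bond orders sum to 4 (valence 4) → 0 H
  atom 3: N, bond orders sum to 2 (valence 3) → 1 H
  atom 4: C, bond orders sum to 4 (valence 4) → 0 H
  atom 5: C, bond orders sum to 3 (valence 4) → 1 H
  atom 6: O, bond orders sum to 2 (valence 2) → 0 H
  atom 7: C, bond orders sum to 3 (valence 4) → 1 H
  atom 8: C, bond orders sum to 4 (valence 4) → 0 H
  atom 9: O, bond orders sum to 2 (valence 2) → 0 H
  atom 10: C, bond orders sum to 1 (valence 4) → 3 H
Totals → C:7, H:9, N:1, O:2.

C7H9NO2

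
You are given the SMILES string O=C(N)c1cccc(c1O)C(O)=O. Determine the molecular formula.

Walk through each heavy atom and fill implicit hydrogens from standard valence (C 4, N 3, O 2, S 2, halogen 1); for lowercase aromatic atoms, an aromatic c carries 1 H when it has two neighbours and 0 H with three, and aromatic n carries 0 H:
  atom 1: O, bond orders sum to 2 (valence 2) → 0 H
  atom 2: C, bond orders sum to 4 (valence 4) → 0 H
  atom 3: N, bond orders sum to 1 (valence 3) → 2 H
  atom 4: aromatic c, 3 neighbours → 0 H
  atom 5: aromatic c, 2 neighbours → 1 H
  atom 6: aromatic c, 2 neighbours → 1 H
  atom 7: aromatic c, 2 neighbours → 1 H
  atom 8: aromatic c, 3 neighbours → 0 H
  atom 9: aromatic c, 3 neighbours → 0 H
  atom 10: O, bond orders sum to 1 (valence 2) → 1 H
  atom 11: C, bond orders sum to 4 (valence 4) → 0 H
  atom 12: O, bond orders sum to 1 (valence 2) → 1 H
  atom 13: O, bond orders sum to 2 (valence 2) → 0 H
Totals → C:8, H:7, N:1, O:4.
In Hill order: C8H7NO4.

C8H7NO4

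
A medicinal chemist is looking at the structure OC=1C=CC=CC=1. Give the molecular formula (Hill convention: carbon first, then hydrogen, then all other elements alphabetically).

Walk through each heavy atom and fill implicit hydrogens from standard valence (C 4, N 3, O 2, S 2, halogen 1):
  atom 1: O, bond orders sum to 1 (valence 2) → 1 H
  atom 2: C, bond orders sum to 4 (valence 4) → 0 H
  atom 3: C, bond orders sum to 3 (valence 4) → 1 H
  atom 4: C, bond orders sum to 3 (valence 4) → 1 H
  atom 5: C, bond orders sum to 3 (valence 4) → 1 H
  atom 6: C, bond orders sum to 3 (valence 4) → 1 H
  atom 7: C, bond orders sum to 3 (valence 4) → 1 H
Totals → C:6, H:6, O:1.
In Hill order: C6H6O.

C6H6O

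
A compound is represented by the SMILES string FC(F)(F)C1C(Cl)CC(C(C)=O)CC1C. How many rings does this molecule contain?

In SMILES, each pair of matching ring-closure digits denotes one ring-closing bond; the number of such bonds equals the number of independent rings.
Ring-closure bonds here: 1.

1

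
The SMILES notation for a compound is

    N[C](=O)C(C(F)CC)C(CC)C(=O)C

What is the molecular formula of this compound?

C10H18FNO2

Walk through each heavy atom and fill implicit hydrogens from standard valence (C 4, N 3, O 2, S 2, halogen 1):
  atom 1: N, bond orders sum to 1 (valence 3) → 2 H
  atom 2: C with explicit H count 0
  atom 3: O, bond orders sum to 2 (valence 2) → 0 H
  atom 4: C, bond orders sum to 3 (valence 4) → 1 H
  atom 5: C, bond orders sum to 3 (valence 4) → 1 H
  atom 6: F (halogen, monovalent) → 0 H
  atom 7: C, bond orders sum to 2 (valence 4) → 2 H
  atom 8: C, bond orders sum to 1 (valence 4) → 3 H
  atom 9: C, bond orders sum to 3 (valence 4) → 1 H
  atom 10: C, bond orders sum to 2 (valence 4) → 2 H
  atom 11: C, bond orders sum to 1 (valence 4) → 3 H
  atom 12: C, bond orders sum to 4 (valence 4) → 0 H
  atom 13: O, bond orders sum to 2 (valence 2) → 0 H
  atom 14: C, bond orders sum to 1 (valence 4) → 3 H
Totals → C:10, H:18, F:1, N:1, O:2.
In Hill order: C10H18FNO2.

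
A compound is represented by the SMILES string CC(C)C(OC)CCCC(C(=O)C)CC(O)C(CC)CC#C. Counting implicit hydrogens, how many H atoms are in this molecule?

34

Walk through each heavy atom and fill implicit hydrogens from standard valence (C 4, N 3, O 2, S 2, halogen 1):
  atom 1: C, bond orders sum to 1 (valence 4) → 3 H
  atom 2: C, bond orders sum to 3 (valence 4) → 1 H
  atom 3: C, bond orders sum to 1 (valence 4) → 3 H
  atom 4: C, bond orders sum to 3 (valence 4) → 1 H
  atom 5: O, bond orders sum to 2 (valence 2) → 0 H
  atom 6: C, bond orders sum to 1 (valence 4) → 3 H
  atom 7: C, bond orders sum to 2 (valence 4) → 2 H
  atom 8: C, bond orders sum to 2 (valence 4) → 2 H
  atom 9: C, bond orders sum to 2 (valence 4) → 2 H
  atom 10: C, bond orders sum to 3 (valence 4) → 1 H
  atom 11: C, bond orders sum to 4 (valence 4) → 0 H
  atom 12: O, bond orders sum to 2 (valence 2) → 0 H
  atom 13: C, bond orders sum to 1 (valence 4) → 3 H
  atom 14: C, bond orders sum to 2 (valence 4) → 2 H
  atom 15: C, bond orders sum to 3 (valence 4) → 1 H
  atom 16: O, bond orders sum to 1 (valence 2) → 1 H
  atom 17: C, bond orders sum to 3 (valence 4) → 1 H
  atom 18: C, bond orders sum to 2 (valence 4) → 2 H
  atom 19: C, bond orders sum to 1 (valence 4) → 3 H
  atom 20: C, bond orders sum to 2 (valence 4) → 2 H
  atom 21: C, bond orders sum to 4 (valence 4) → 0 H
  atom 22: C, bond orders sum to 3 (valence 4) → 1 H
Total hydrogens: 34.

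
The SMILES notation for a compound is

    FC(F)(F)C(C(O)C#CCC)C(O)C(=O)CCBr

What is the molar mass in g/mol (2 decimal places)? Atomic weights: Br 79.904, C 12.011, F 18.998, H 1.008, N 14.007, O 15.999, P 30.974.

First, the molecular formula is C11H14BrF3O3 (counting implicit H from valence).
  Br: 1 × 79.904 = 79.904
  C: 11 × 12.011 = 132.121
  F: 3 × 18.998 = 56.994
  H: 14 × 1.008 = 14.112
  O: 3 × 15.999 = 47.997
Sum: 1×79.904 + 11×12.011 + 3×18.998 + 14×1.008 + 3×15.999 = 331.128 → 331.13 g/mol.

331.13 g/mol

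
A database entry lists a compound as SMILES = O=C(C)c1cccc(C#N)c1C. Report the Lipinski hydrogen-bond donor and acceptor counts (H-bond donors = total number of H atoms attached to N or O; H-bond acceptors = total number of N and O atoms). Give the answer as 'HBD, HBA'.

Donors: find every N or O and count the H atoms it carries.
  atom 1 (O): bond orders sum to 2 → 0 H
  atom 10 (N): bond orders sum to 3 → 0 H
Lipinski HBD = 0.
Acceptors: N atoms = 1, O atoms = 1 → HBA = 2.

0, 2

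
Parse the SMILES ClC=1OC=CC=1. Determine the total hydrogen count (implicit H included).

3

Walk through each heavy atom and fill implicit hydrogens from standard valence (C 4, N 3, O 2, S 2, halogen 1):
  atom 1: Cl (halogen, monovalent) → 0 H
  atom 2: C, bond orders sum to 4 (valence 4) → 0 H
  atom 3: O, bond orders sum to 2 (valence 2) → 0 H
  atom 4: C, bond orders sum to 3 (valence 4) → 1 H
  atom 5: C, bond orders sum to 3 (valence 4) → 1 H
  atom 6: C, bond orders sum to 3 (valence 4) → 1 H
Total hydrogens: 3.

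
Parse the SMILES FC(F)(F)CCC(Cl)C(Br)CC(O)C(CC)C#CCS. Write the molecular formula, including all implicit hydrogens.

Walk through each heavy atom and fill implicit hydrogens from standard valence (C 4, N 3, O 2, S 2, halogen 1):
  atom 1: F (halogen, monovalent) → 0 H
  atom 2: C, bond orders sum to 4 (valence 4) → 0 H
  atom 3: F (halogen, monovalent) → 0 H
  atom 4: F (halogen, monovalent) → 0 H
  atom 5: C, bond orders sum to 2 (valence 4) → 2 H
  atom 6: C, bond orders sum to 2 (valence 4) → 2 H
  atom 7: C, bond orders sum to 3 (valence 4) → 1 H
  atom 8: Cl (halogen, monovalent) → 0 H
  atom 9: C, bond orders sum to 3 (valence 4) → 1 H
  atom 10: Br (halogen, monovalent) → 0 H
  atom 11: C, bond orders sum to 2 (valence 4) → 2 H
  atom 12: C, bond orders sum to 3 (valence 4) → 1 H
  atom 13: O, bond orders sum to 1 (valence 2) → 1 H
  atom 14: C, bond orders sum to 3 (valence 4) → 1 H
  atom 15: C, bond orders sum to 2 (valence 4) → 2 H
  atom 16: C, bond orders sum to 1 (valence 4) → 3 H
  atom 17: C, bond orders sum to 4 (valence 4) → 0 H
  atom 18: C, bond orders sum to 4 (valence 4) → 0 H
  atom 19: C, bond orders sum to 2 (valence 4) → 2 H
  atom 20: S, bond orders sum to 1 (valence 2) → 1 H
Totals → C:13, H:19, Br:1, Cl:1, F:3, O:1, S:1.
In Hill order: C13H19BrClF3OS.

C13H19BrClF3OS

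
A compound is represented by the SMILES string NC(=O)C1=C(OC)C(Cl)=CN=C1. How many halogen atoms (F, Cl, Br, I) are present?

1

Halogen atoms appear at heavy-atom position 9 (1×Cl).
Other groups present: 1 amide, 1 ether.
Halogen count: 1.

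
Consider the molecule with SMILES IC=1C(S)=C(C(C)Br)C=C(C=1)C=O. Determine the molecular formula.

Walk through each heavy atom and fill implicit hydrogens from standard valence (C 4, N 3, O 2, S 2, halogen 1):
  atom 1: I (halogen, monovalent) → 0 H
  atom 2: C, bond orders sum to 4 (valence 4) → 0 H
  atom 3: C, bond orders sum to 4 (valence 4) → 0 H
  atom 4: S, bond orders sum to 1 (valence 2) → 1 H
  atom 5: C, bond orders sum to 4 (valence 4) → 0 H
  atom 6: C, bond orders sum to 3 (valence 4) → 1 H
  atom 7: C, bond orders sum to 1 (valence 4) → 3 H
  atom 8: Br (halogen, monovalent) → 0 H
  atom 9: C, bond orders sum to 3 (valence 4) → 1 H
  atom 10: C, bond orders sum to 4 (valence 4) → 0 H
  atom 11: C, bond orders sum to 3 (valence 4) → 1 H
  atom 12: C, bond orders sum to 3 (valence 4) → 1 H
  atom 13: O, bond orders sum to 2 (valence 2) → 0 H
Totals → C:9, H:8, Br:1, I:1, O:1, S:1.
In Hill order: C9H8BrIOS.

C9H8BrIOS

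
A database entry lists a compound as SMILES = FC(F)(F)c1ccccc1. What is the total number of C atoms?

7

Count every carbon token in the SMILES (each C, including those in ring-closure positions and inside branches).
Carbon count: 7.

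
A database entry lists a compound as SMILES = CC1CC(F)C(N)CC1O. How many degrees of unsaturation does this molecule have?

1

Degree of unsaturation = (number of rings) + (number of π bonds).
Ring closures in the SMILES: 1.
π bonds: none → 0 DoU from unsaturation.
Total DoU = 1 + 0 = 1.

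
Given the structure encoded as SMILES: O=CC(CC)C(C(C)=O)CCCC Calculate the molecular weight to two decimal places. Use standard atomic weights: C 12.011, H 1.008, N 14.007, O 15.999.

184.28 g/mol

First, the molecular formula is C11H20O2 (counting implicit H from valence).
  C: 11 × 12.011 = 132.121
  H: 20 × 1.008 = 20.160
  O: 2 × 15.999 = 31.998
Sum: 11×12.011 + 20×1.008 + 2×15.999 = 184.279 → 184.28 g/mol.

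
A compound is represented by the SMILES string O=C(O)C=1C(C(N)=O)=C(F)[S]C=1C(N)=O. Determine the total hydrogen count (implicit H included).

Walk through each heavy atom and fill implicit hydrogens from standard valence (C 4, N 3, O 2, S 2, halogen 1):
  atom 1: O, bond orders sum to 2 (valence 2) → 0 H
  atom 2: C, bond orders sum to 4 (valence 4) → 0 H
  atom 3: O, bond orders sum to 1 (valence 2) → 1 H
  atom 4: C, bond orders sum to 4 (valence 4) → 0 H
  atom 5: C, bond orders sum to 4 (valence 4) → 0 H
  atom 6: C, bond orders sum to 4 (valence 4) → 0 H
  atom 7: N, bond orders sum to 1 (valence 3) → 2 H
  atom 8: O, bond orders sum to 2 (valence 2) → 0 H
  atom 9: C, bond orders sum to 4 (valence 4) → 0 H
  atom 10: F (halogen, monovalent) → 0 H
  atom 11: S with explicit H count 0
  atom 12: C, bond orders sum to 4 (valence 4) → 0 H
  atom 13: C, bond orders sum to 4 (valence 4) → 0 H
  atom 14: N, bond orders sum to 1 (valence 3) → 2 H
  atom 15: O, bond orders sum to 2 (valence 2) → 0 H
Total hydrogens: 5.

5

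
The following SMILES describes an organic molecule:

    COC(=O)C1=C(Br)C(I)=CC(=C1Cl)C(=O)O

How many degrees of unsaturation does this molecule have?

Degree of unsaturation = (number of rings) + (number of π bonds).
Ring closures in the SMILES: 1.
π bonds: 5 double bonds (each 1 DoU) → 5 DoU from unsaturation.
Total DoU = 1 + 5 = 6.

6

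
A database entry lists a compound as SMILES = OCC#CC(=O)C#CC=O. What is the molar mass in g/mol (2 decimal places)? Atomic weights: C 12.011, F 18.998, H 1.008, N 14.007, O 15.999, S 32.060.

First, the molecular formula is C7H4O3 (counting implicit H from valence).
  C: 7 × 12.011 = 84.077
  H: 4 × 1.008 = 4.032
  O: 3 × 15.999 = 47.997
Sum: 7×12.011 + 4×1.008 + 3×15.999 = 136.106 → 136.11 g/mol.

136.11 g/mol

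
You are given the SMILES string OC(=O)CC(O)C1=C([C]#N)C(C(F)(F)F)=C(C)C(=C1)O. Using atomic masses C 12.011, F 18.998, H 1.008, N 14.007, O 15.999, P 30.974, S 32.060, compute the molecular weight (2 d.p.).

First, the molecular formula is C12H10F3NO4 (counting implicit H from valence).
  C: 12 × 12.011 = 144.132
  F: 3 × 18.998 = 56.994
  H: 10 × 1.008 = 10.080
  N: 1 × 14.007 = 14.007
  O: 4 × 15.999 = 63.996
Sum: 12×12.011 + 3×18.998 + 10×1.008 + 1×14.007 + 4×15.999 = 289.209 → 289.21 g/mol.

289.21 g/mol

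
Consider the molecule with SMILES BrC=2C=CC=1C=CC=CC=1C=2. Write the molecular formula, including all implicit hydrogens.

C10H7Br

Walk through each heavy atom and fill implicit hydrogens from standard valence (C 4, N 3, O 2, S 2, halogen 1):
  atom 1: Br (halogen, monovalent) → 0 H
  atom 2: C, bond orders sum to 4 (valence 4) → 0 H
  atom 3: C, bond orders sum to 3 (valence 4) → 1 H
  atom 4: C, bond orders sum to 3 (valence 4) → 1 H
  atom 5: C, bond orders sum to 4 (valence 4) → 0 H
  atom 6: C, bond orders sum to 3 (valence 4) → 1 H
  atom 7: C, bond orders sum to 3 (valence 4) → 1 H
  atom 8: C, bond orders sum to 3 (valence 4) → 1 H
  atom 9: C, bond orders sum to 3 (valence 4) → 1 H
  atom 10: C, bond orders sum to 4 (valence 4) → 0 H
  atom 11: C, bond orders sum to 3 (valence 4) → 1 H
Totals → C:10, H:7, Br:1.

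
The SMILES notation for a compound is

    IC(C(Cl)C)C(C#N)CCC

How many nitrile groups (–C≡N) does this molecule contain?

The nitrile motif appears at heavy-atom position 7 in the SMILES.
Nitrile count: 1.

1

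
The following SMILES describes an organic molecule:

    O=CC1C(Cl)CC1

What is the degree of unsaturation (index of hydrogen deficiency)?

2

Degree of unsaturation = (number of rings) + (number of π bonds).
Ring closures in the SMILES: 1.
π bonds: 1 double bond (each 1 DoU) → 1 DoU from unsaturation.
Total DoU = 1 + 1 = 2.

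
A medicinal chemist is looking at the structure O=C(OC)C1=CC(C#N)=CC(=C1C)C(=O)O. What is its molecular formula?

Walk through each heavy atom and fill implicit hydrogens from standard valence (C 4, N 3, O 2, S 2, halogen 1):
  atom 1: O, bond orders sum to 2 (valence 2) → 0 H
  atom 2: C, bond orders sum to 4 (valence 4) → 0 H
  atom 3: O, bond orders sum to 2 (valence 2) → 0 H
  atom 4: C, bond orders sum to 1 (valence 4) → 3 H
  atom 5: C, bond orders sum to 4 (valence 4) → 0 H
  atom 6: C, bond orders sum to 3 (valence 4) → 1 H
  atom 7: C, bond orders sum to 4 (valence 4) → 0 H
  atom 8: C, bond orders sum to 4 (valence 4) → 0 H
  atom 9: N, bond orders sum to 3 (valence 3) → 0 H
  atom 10: C, bond orders sum to 3 (valence 4) → 1 H
  atom 11: C, bond orders sum to 4 (valence 4) → 0 H
  atom 12: C, bond orders sum to 4 (valence 4) → 0 H
  atom 13: C, bond orders sum to 1 (valence 4) → 3 H
  atom 14: C, bond orders sum to 4 (valence 4) → 0 H
  atom 15: O, bond orders sum to 2 (valence 2) → 0 H
  atom 16: O, bond orders sum to 1 (valence 2) → 1 H
Totals → C:11, H:9, N:1, O:4.

C11H9NO4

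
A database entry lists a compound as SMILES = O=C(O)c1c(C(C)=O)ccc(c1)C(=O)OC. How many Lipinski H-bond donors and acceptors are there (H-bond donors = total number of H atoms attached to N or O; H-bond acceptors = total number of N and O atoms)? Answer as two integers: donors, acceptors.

Donors: find every N or O and count the H atoms it carries.
  atom 1 (O): bond orders sum to 2 → 0 H
  atom 3 (O): bond orders sum to 1 → 1 H
  atom 8 (O): bond orders sum to 2 → 0 H
  atom 14 (O): bond orders sum to 2 → 0 H
  atom 15 (O): bond orders sum to 2 → 0 H
Lipinski HBD = 1.
Acceptors: N atoms = 0, O atoms = 5 → HBA = 5.

1, 5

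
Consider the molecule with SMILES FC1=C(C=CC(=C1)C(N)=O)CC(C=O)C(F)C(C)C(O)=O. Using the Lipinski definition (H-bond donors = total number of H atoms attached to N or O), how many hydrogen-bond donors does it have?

3

Donors: find every N or O and count the H atoms it carries.
  atom 9 (N): bond orders sum to 1 → 2 H
  atom 10 (O): bond orders sum to 2 → 0 H
  atom 14 (O): bond orders sum to 2 → 0 H
  atom 20 (O): bond orders sum to 1 → 1 H
  atom 21 (O): bond orders sum to 2 → 0 H
Lipinski HBD = 3.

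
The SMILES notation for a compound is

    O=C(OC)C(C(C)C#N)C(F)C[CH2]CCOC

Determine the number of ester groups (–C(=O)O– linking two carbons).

The ester motif appears at heavy-atom position 2 in the SMILES.
Other groups present: 1 ether, 1 nitrile.
Ester count: 1.

1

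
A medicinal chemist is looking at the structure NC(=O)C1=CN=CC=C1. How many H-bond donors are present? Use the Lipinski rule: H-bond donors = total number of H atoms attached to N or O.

Donors: find every N or O and count the H atoms it carries.
  atom 1 (N): bond orders sum to 1 → 2 H
  atom 3 (O): bond orders sum to 2 → 0 H
  atom 6 (N): bond orders sum to 3 → 0 H
Lipinski HBD = 2.

2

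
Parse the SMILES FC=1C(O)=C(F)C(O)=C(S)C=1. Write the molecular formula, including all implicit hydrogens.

C6H4F2O2S

Walk through each heavy atom and fill implicit hydrogens from standard valence (C 4, N 3, O 2, S 2, halogen 1):
  atom 1: F (halogen, monovalent) → 0 H
  atom 2: C, bond orders sum to 4 (valence 4) → 0 H
  atom 3: C, bond orders sum to 4 (valence 4) → 0 H
  atom 4: O, bond orders sum to 1 (valence 2) → 1 H
  atom 5: C, bond orders sum to 4 (valence 4) → 0 H
  atom 6: F (halogen, monovalent) → 0 H
  atom 7: C, bond orders sum to 4 (valence 4) → 0 H
  atom 8: O, bond orders sum to 1 (valence 2) → 1 H
  atom 9: C, bond orders sum to 4 (valence 4) → 0 H
  atom 10: S, bond orders sum to 1 (valence 2) → 1 H
  atom 11: C, bond orders sum to 3 (valence 4) → 1 H
Totals → C:6, H:4, F:2, O:2, S:1.
In Hill order: C6H4F2O2S.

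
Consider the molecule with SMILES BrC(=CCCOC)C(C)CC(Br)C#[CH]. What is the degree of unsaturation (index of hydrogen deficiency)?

Molecular formula: C11H16Br2O.
DoU = (2C + 2 + N − H − X) / 2, where X is the halogen count and O/S are ignored.
    = (2·11 + 2 + 0 − 16 − 2) / 2 = 6 / 2 = 3.

3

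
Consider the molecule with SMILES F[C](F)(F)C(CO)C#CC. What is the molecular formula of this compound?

Walk through each heavy atom and fill implicit hydrogens from standard valence (C 4, N 3, O 2, S 2, halogen 1):
  atom 1: F (halogen, monovalent) → 0 H
  atom 2: C with explicit H count 0
  atom 3: F (halogen, monovalent) → 0 H
  atom 4: F (halogen, monovalent) → 0 H
  atom 5: C, bond orders sum to 3 (valence 4) → 1 H
  atom 6: C, bond orders sum to 2 (valence 4) → 2 H
  atom 7: O, bond orders sum to 1 (valence 2) → 1 H
  atom 8: C, bond orders sum to 4 (valence 4) → 0 H
  atom 9: C, bond orders sum to 4 (valence 4) → 0 H
  atom 10: C, bond orders sum to 1 (valence 4) → 3 H
Totals → C:6, H:7, F:3, O:1.
In Hill order: C6H7F3O.

C6H7F3O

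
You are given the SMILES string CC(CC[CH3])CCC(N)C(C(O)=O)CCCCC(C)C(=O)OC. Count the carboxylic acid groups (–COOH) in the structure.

The carboxylic acid motif appears at heavy-atom position 11 in the SMILES.
Other groups present: 1 ester, 1 primary amine.
Carboxylic acid count: 1.

1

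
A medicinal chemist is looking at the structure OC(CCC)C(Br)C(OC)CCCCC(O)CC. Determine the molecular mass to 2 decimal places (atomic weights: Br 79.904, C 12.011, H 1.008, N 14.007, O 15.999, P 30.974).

First, the molecular formula is C14H29BrO3 (counting implicit H from valence).
  Br: 1 × 79.904 = 79.904
  C: 14 × 12.011 = 168.154
  H: 29 × 1.008 = 29.232
  O: 3 × 15.999 = 47.997
Sum: 1×79.904 + 14×12.011 + 29×1.008 + 3×15.999 = 325.287 → 325.29 g/mol.

325.29 g/mol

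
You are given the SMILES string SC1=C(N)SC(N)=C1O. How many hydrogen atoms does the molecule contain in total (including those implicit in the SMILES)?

6

Walk through each heavy atom and fill implicit hydrogens from standard valence (C 4, N 3, O 2, S 2, halogen 1):
  atom 1: S, bond orders sum to 1 (valence 2) → 1 H
  atom 2: C, bond orders sum to 4 (valence 4) → 0 H
  atom 3: C, bond orders sum to 4 (valence 4) → 0 H
  atom 4: N, bond orders sum to 1 (valence 3) → 2 H
  atom 5: S, bond orders sum to 2 (valence 2) → 0 H
  atom 6: C, bond orders sum to 4 (valence 4) → 0 H
  atom 7: N, bond orders sum to 1 (valence 3) → 2 H
  atom 8: C, bond orders sum to 4 (valence 4) → 0 H
  atom 9: O, bond orders sum to 1 (valence 2) → 1 H
Total hydrogens: 6.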